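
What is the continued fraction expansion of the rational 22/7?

Run the Euclidean algorithm on 22 and 7; the successive quotients are the partial quotients a_0, a_1, ... (each step inverts the fractional part left over by the previous one):
  22 = 3*7 + 1, so a_0 = 3.
  7 = 7*1 + 0, so a_1 = 7.
The remainder reaches 0 after 2 divisions, so the expansion has 2 partial quotients, read off in order.

[3; 7]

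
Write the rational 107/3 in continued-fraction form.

Run the Euclidean algorithm on 107 and 3; the successive quotients are the partial quotients a_0, a_1, ... (each step inverts the fractional part left over by the previous one):
  107 = 35*3 + 2, so a_0 = 35.
  3 = 1*2 + 1, so a_1 = 1.
  2 = 2*1 + 0, so a_2 = 2.
The remainder reaches 0 after 3 divisions, so the expansion has 3 partial quotients, read off in order.

[35; 1, 2]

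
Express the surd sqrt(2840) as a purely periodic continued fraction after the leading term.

[53; (3, 2, 3, 106)]

Write x_i = (sqrt(2840) + m_i)/d_i with (m_0, d_0) = (0, 1). a_0 = floor(sqrt(2840)) = 53, since 53^2 = 2809 <= 2840 < 2916 = 54^2.
Iterate m_{i+1} = d_i*a_i - m_i, d_{i+1} = (2840 - m_{i+1}^2)/d_i, a_{i+1} = floor((a_0 + m_{i+1})/d_{i+1}):
  m_1 = 1*53 - 0 = 53, d_1 = (2840 - 53^2)/1 = 31/1 = 31, a_1 = floor((53 + 53)/31) = 3.
  m_2 = 31*3 - 53 = 40, d_2 = (2840 - 40^2)/31 = 1240/31 = 40, a_2 = floor((53 + 40)/40) = 2.
  m_3 = 40*2 - 40 = 40, d_3 = (2840 - 40^2)/40 = 1240/40 = 31, a_3 = floor((53 + 40)/31) = 3.
  m_4 = 31*3 - 40 = 53, d_4 = (2840 - 53^2)/31 = 31/31 = 1, a_4 = floor((53 + 53)/1) = 106.
  m_5 = 1*106 - 53 = 53, d_5 = (2840 - 53^2)/1 = 31/1 = 31: (m_5, d_5) = (m_1, d_1) = (53, 31), so from here the quotients repeat a_1, ..., a_4; the period length is 4.
Hence the expansion of sqrt(2840) is a_0 = 53 followed by the repeating block 3, 2, 3, 106 (period 4).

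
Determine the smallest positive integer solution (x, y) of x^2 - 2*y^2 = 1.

First expand sqrt(2) as a continued fraction. With x_i = (sqrt(2) + m_i)/d_i and (m_0, d_0) = (0, 1): a_0 = floor(sqrt(2)) = 1, since 1^2 = 1 <= 2 < 4 = 2^2.
Iterate m_{i+1} = d_i*a_i - m_i, d_{i+1} = (2 - m_{i+1}^2)/d_i, a_{i+1} = floor((a_0 + m_{i+1})/d_{i+1}):
  m_1 = 1*1 - 0 = 1, d_1 = (2 - 1^2)/1 = 1/1 = 1, a_1 = floor((1 + 1)/1) = 2.
  m_2 = 1*2 - 1 = 1, d_2 = (2 - 1^2)/1 = 1/1 = 1: (m_2, d_2) = (m_1, d_1) = (1, 1), so from here the quotient a_1 repeats; the period length is 1.
So sqrt(2) = [1; (2)] with period length k = 1.
k is odd, so (p_{k-1}, q_{k-1}) only solves x^2 - 2y^2 = -1 and the fundamental solution of x^2 - 2y^2 = 1 is (p_{2k-1}, q_{2k-1}) = (p_1, q_1); compute convergents through index 1, running through the period twice.
Convergents (p_i = a_i*p_{i-1} + p_{i-2}, q_i = a_i*q_{i-1} + q_{i-2} with p_{-2}=0, p_{-1}=1, q_{-2}=1, q_{-1}=0):
  i=0: a_0=1, p_0 = 1*1 + 0 = 1, q_0 = 1*0 + 1 = 1.
  i=1: a_1=2, p_1 = 2*1 + 1 = 3, q_1 = 2*1 + 0 = 2.
Indeed p_0^2 - 2*q_0^2 = 1 - 2 = -1, not +1.
Check: 3^2 - 2*2^2 = 9 - 8 = 1, so (x, y) = (3, 2) solves the equation, and by the theorem it is the least positive solution.

(x, y) = (3, 2)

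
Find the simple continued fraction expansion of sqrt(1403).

[37; (2, 5, 3, 1, 3, 5, 2, 74)]

Write x_i = (sqrt(1403) + m_i)/d_i with (m_0, d_0) = (0, 1). a_0 = floor(sqrt(1403)) = 37, since 37^2 = 1369 <= 1403 < 1444 = 38^2.
Iterate m_{i+1} = d_i*a_i - m_i, d_{i+1} = (1403 - m_{i+1}^2)/d_i, a_{i+1} = floor((a_0 + m_{i+1})/d_{i+1}):
  m_1 = 1*37 - 0 = 37, d_1 = (1403 - 37^2)/1 = 34/1 = 34, a_1 = floor((37 + 37)/34) = 2.
  m_2 = 34*2 - 37 = 31, d_2 = (1403 - 31^2)/34 = 442/34 = 13, a_2 = floor((37 + 31)/13) = 5.
  m_3 = 13*5 - 31 = 34, d_3 = (1403 - 34^2)/13 = 247/13 = 19, a_3 = floor((37 + 34)/19) = 3.
  m_4 = 19*3 - 34 = 23, d_4 = (1403 - 23^2)/19 = 874/19 = 46, a_4 = floor((37 + 23)/46) = 1.
  m_5 = 46*1 - 23 = 23, d_5 = (1403 - 23^2)/46 = 874/46 = 19, a_5 = floor((37 + 23)/19) = 3.
  m_6 = 19*3 - 23 = 34, d_6 = (1403 - 34^2)/19 = 247/19 = 13, a_6 = floor((37 + 34)/13) = 5.
  m_7 = 13*5 - 34 = 31, d_7 = (1403 - 31^2)/13 = 442/13 = 34, a_7 = floor((37 + 31)/34) = 2.
  m_8 = 34*2 - 31 = 37, d_8 = (1403 - 37^2)/34 = 34/34 = 1, a_8 = floor((37 + 37)/1) = 74.
  m_9 = 1*74 - 37 = 37, d_9 = (1403 - 37^2)/1 = 34/1 = 34: (m_9, d_9) = (m_1, d_1) = (37, 34), so from here the quotients repeat a_1, ..., a_8; the period length is 8.
Hence the expansion of sqrt(1403) is a_0 = 37 followed by the repeating block 2, 5, 3, 1, 3, 5, 2, 74 (period 8).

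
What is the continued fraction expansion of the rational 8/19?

[0; 2, 2, 1, 2]

Run the Euclidean algorithm on 8 and 19; the successive quotients are the partial quotients a_0, a_1, ... (each step inverts the fractional part left over by the previous one):
  8 = 0*19 + 8, so a_0 = 0.
  19 = 2*8 + 3, so a_1 = 2.
  8 = 2*3 + 2, so a_2 = 2.
  3 = 1*2 + 1, so a_3 = 1.
  2 = 2*1 + 0, so a_4 = 2.
The remainder reaches 0 after 5 divisions, so the expansion has 5 partial quotients, read off in order.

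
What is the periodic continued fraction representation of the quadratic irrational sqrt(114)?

[10; (1, 2, 10, 2, 1, 20)]

Write x_i = (sqrt(114) + m_i)/d_i with (m_0, d_0) = (0, 1). a_0 = floor(sqrt(114)) = 10, since 10^2 = 100 <= 114 < 121 = 11^2.
Iterate m_{i+1} = d_i*a_i - m_i, d_{i+1} = (114 - m_{i+1}^2)/d_i, a_{i+1} = floor((a_0 + m_{i+1})/d_{i+1}):
  m_1 = 1*10 - 0 = 10, d_1 = (114 - 10^2)/1 = 14/1 = 14, a_1 = floor((10 + 10)/14) = 1.
  m_2 = 14*1 - 10 = 4, d_2 = (114 - 4^2)/14 = 98/14 = 7, a_2 = floor((10 + 4)/7) = 2.
  m_3 = 7*2 - 4 = 10, d_3 = (114 - 10^2)/7 = 14/7 = 2, a_3 = floor((10 + 10)/2) = 10.
  m_4 = 2*10 - 10 = 10, d_4 = (114 - 10^2)/2 = 14/2 = 7, a_4 = floor((10 + 10)/7) = 2.
  m_5 = 7*2 - 10 = 4, d_5 = (114 - 4^2)/7 = 98/7 = 14, a_5 = floor((10 + 4)/14) = 1.
  m_6 = 14*1 - 4 = 10, d_6 = (114 - 10^2)/14 = 14/14 = 1, a_6 = floor((10 + 10)/1) = 20.
  m_7 = 1*20 - 10 = 10, d_7 = (114 - 10^2)/1 = 14/1 = 14: (m_7, d_7) = (m_1, d_1) = (10, 14), so from here the quotients repeat a_1, ..., a_6; the period length is 6.
Hence the expansion of sqrt(114) is a_0 = 10 followed by the repeating block 1, 2, 10, 2, 1, 20 (period 6).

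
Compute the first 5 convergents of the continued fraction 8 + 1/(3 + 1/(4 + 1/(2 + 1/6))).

8/1, 25/3, 108/13, 241/29, 1554/187

Using the convergent recurrence p_i = a_i*p_{i-1} + p_{i-2}, q_i = a_i*q_{i-1} + q_{i-2} with p_{-2}=0, p_{-1}=1, q_{-2}=1, q_{-1}=0:
  i=0: a_0=8, p_0 = 8*1 + 0 = 8, q_0 = 8*0 + 1 = 1.
  i=1: a_1=3, p_1 = 3*8 + 1 = 25, q_1 = 3*1 + 0 = 3.
  i=2: a_2=4, p_2 = 4*25 + 8 = 108, q_2 = 4*3 + 1 = 13.
  i=3: a_3=2, p_3 = 2*108 + 25 = 241, q_3 = 2*13 + 3 = 29.
  i=4: a_4=6, p_4 = 6*241 + 108 = 1554, q_4 = 6*29 + 13 = 187.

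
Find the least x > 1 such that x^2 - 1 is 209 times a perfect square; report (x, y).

(x, y) = (46551, 3220)

First expand sqrt(209) as a continued fraction. With x_i = (sqrt(209) + m_i)/d_i and (m_0, d_0) = (0, 1): a_0 = floor(sqrt(209)) = 14, since 14^2 = 196 <= 209 < 225 = 15^2.
Iterate m_{i+1} = d_i*a_i - m_i, d_{i+1} = (209 - m_{i+1}^2)/d_i, a_{i+1} = floor((a_0 + m_{i+1})/d_{i+1}):
  m_1 = 1*14 - 0 = 14, d_1 = (209 - 14^2)/1 = 13/1 = 13, a_1 = floor((14 + 14)/13) = 2.
  m_2 = 13*2 - 14 = 12, d_2 = (209 - 12^2)/13 = 65/13 = 5, a_2 = floor((14 + 12)/5) = 5.
  m_3 = 5*5 - 12 = 13, d_3 = (209 - 13^2)/5 = 40/5 = 8, a_3 = floor((14 + 13)/8) = 3.
  m_4 = 8*3 - 13 = 11, d_4 = (209 - 11^2)/8 = 88/8 = 11, a_4 = floor((14 + 11)/11) = 2.
  m_5 = 11*2 - 11 = 11, d_5 = (209 - 11^2)/11 = 88/11 = 8, a_5 = floor((14 + 11)/8) = 3.
  m_6 = 8*3 - 11 = 13, d_6 = (209 - 13^2)/8 = 40/8 = 5, a_6 = floor((14 + 13)/5) = 5.
  m_7 = 5*5 - 13 = 12, d_7 = (209 - 12^2)/5 = 65/5 = 13, a_7 = floor((14 + 12)/13) = 2.
  m_8 = 13*2 - 12 = 14, d_8 = (209 - 14^2)/13 = 13/13 = 1, a_8 = floor((14 + 14)/1) = 28.
  m_9 = 1*28 - 14 = 14, d_9 = (209 - 14^2)/1 = 13/1 = 13: (m_9, d_9) = (m_1, d_1) = (14, 13), so from here the quotients repeat a_1, ..., a_8; the period length is 8.
So sqrt(209) = [14; (2, 5, 3, 2, 3, 5, 2, 28)] with period length k = 8.
k is even, so the fundamental solution of x^2 - 209y^2 = 1 is (p_{k-1}, q_{k-1}) = (p_7, q_7); compute convergents through index 7.
Convergents (p_i = a_i*p_{i-1} + p_{i-2}, q_i = a_i*q_{i-1} + q_{i-2} with p_{-2}=0, p_{-1}=1, q_{-2}=1, q_{-1}=0):
  i=0: a_0=14, p_0 = 14*1 + 0 = 14, q_0 = 14*0 + 1 = 1.
  i=1: a_1=2, p_1 = 2*14 + 1 = 29, q_1 = 2*1 + 0 = 2.
  i=2: a_2=5, p_2 = 5*29 + 14 = 159, q_2 = 5*2 + 1 = 11.
  i=3: a_3=3, p_3 = 3*159 + 29 = 506, q_3 = 3*11 + 2 = 35.
  i=4: a_4=2, p_4 = 2*506 + 159 = 1171, q_4 = 2*35 + 11 = 81.
  i=5: a_5=3, p_5 = 3*1171 + 506 = 4019, q_5 = 3*81 + 35 = 278.
  i=6: a_6=5, p_6 = 5*4019 + 1171 = 21266, q_6 = 5*278 + 81 = 1471.
  i=7: a_7=2, p_7 = 2*21266 + 4019 = 46551, q_7 = 2*1471 + 278 = 3220.
Check: 46551^2 - 209*3220^2 = 2166995601 - 2166995600 = 1, so (x, y) = (46551, 3220) solves the equation, and by the theorem it is the least positive solution.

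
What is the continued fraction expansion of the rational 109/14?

[7; 1, 3, 1, 2]

Run the Euclidean algorithm on 109 and 14; the successive quotients are the partial quotients a_0, a_1, ... (each step inverts the fractional part left over by the previous one):
  109 = 7*14 + 11, so a_0 = 7.
  14 = 1*11 + 3, so a_1 = 1.
  11 = 3*3 + 2, so a_2 = 3.
  3 = 1*2 + 1, so a_3 = 1.
  2 = 2*1 + 0, so a_4 = 2.
The remainder reaches 0 after 5 divisions, so the expansion has 5 partial quotients, read off in order.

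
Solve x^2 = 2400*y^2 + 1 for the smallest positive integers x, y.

(x, y) = (49, 1)

First expand sqrt(2400) as a continued fraction. With x_i = (sqrt(2400) + m_i)/d_i and (m_0, d_0) = (0, 1): a_0 = floor(sqrt(2400)) = 48, since 48^2 = 2304 <= 2400 < 2401 = 49^2.
Iterate m_{i+1} = d_i*a_i - m_i, d_{i+1} = (2400 - m_{i+1}^2)/d_i, a_{i+1} = floor((a_0 + m_{i+1})/d_{i+1}):
  m_1 = 1*48 - 0 = 48, d_1 = (2400 - 48^2)/1 = 96/1 = 96, a_1 = floor((48 + 48)/96) = 1.
  m_2 = 96*1 - 48 = 48, d_2 = (2400 - 48^2)/96 = 96/96 = 1, a_2 = floor((48 + 48)/1) = 96.
  m_3 = 1*96 - 48 = 48, d_3 = (2400 - 48^2)/1 = 96/1 = 96: (m_3, d_3) = (m_1, d_1) = (48, 96), so from here the quotients repeat a_1, a_2; the period length is 2.
So sqrt(2400) = [48; (1, 96)] with period length k = 2.
k is even, so the fundamental solution of x^2 - 2400y^2 = 1 is (p_{k-1}, q_{k-1}) = (p_1, q_1); compute convergents through index 1.
Convergents (p_i = a_i*p_{i-1} + p_{i-2}, q_i = a_i*q_{i-1} + q_{i-2} with p_{-2}=0, p_{-1}=1, q_{-2}=1, q_{-1}=0):
  i=0: a_0=48, p_0 = 48*1 + 0 = 48, q_0 = 48*0 + 1 = 1.
  i=1: a_1=1, p_1 = 1*48 + 1 = 49, q_1 = 1*1 + 0 = 1.
Check: 49^2 - 2400*1^2 = 2401 - 2400 = 1, so (x, y) = (49, 1) solves the equation, and by the theorem it is the least positive solution.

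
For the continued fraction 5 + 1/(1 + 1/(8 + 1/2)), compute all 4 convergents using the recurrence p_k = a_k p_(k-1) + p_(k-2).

5/1, 6/1, 53/9, 112/19

Using the convergent recurrence p_i = a_i*p_{i-1} + p_{i-2}, q_i = a_i*q_{i-1} + q_{i-2} with p_{-2}=0, p_{-1}=1, q_{-2}=1, q_{-1}=0:
  i=0: a_0=5, p_0 = 5*1 + 0 = 5, q_0 = 5*0 + 1 = 1.
  i=1: a_1=1, p_1 = 1*5 + 1 = 6, q_1 = 1*1 + 0 = 1.
  i=2: a_2=8, p_2 = 8*6 + 5 = 53, q_2 = 8*1 + 1 = 9.
  i=3: a_3=2, p_3 = 2*53 + 6 = 112, q_3 = 2*9 + 1 = 19.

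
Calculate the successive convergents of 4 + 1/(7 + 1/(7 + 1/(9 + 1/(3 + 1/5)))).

Using the convergent recurrence p_i = a_i*p_{i-1} + p_{i-2}, q_i = a_i*q_{i-1} + q_{i-2} with p_{-2}=0, p_{-1}=1, q_{-2}=1, q_{-1}=0:
  i=0: a_0=4, p_0 = 4*1 + 0 = 4, q_0 = 4*0 + 1 = 1.
  i=1: a_1=7, p_1 = 7*4 + 1 = 29, q_1 = 7*1 + 0 = 7.
  i=2: a_2=7, p_2 = 7*29 + 4 = 207, q_2 = 7*7 + 1 = 50.
  i=3: a_3=9, p_3 = 9*207 + 29 = 1892, q_3 = 9*50 + 7 = 457.
  i=4: a_4=3, p_4 = 3*1892 + 207 = 5883, q_4 = 3*457 + 50 = 1421.
  i=5: a_5=5, p_5 = 5*5883 + 1892 = 31307, q_5 = 5*1421 + 457 = 7562.

4/1, 29/7, 207/50, 1892/457, 5883/1421, 31307/7562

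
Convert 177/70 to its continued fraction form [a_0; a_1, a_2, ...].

[2; 1, 1, 8, 4]

Run the Euclidean algorithm on 177 and 70; the successive quotients are the partial quotients a_0, a_1, ... (each step inverts the fractional part left over by the previous one):
  177 = 2*70 + 37, so a_0 = 2.
  70 = 1*37 + 33, so a_1 = 1.
  37 = 1*33 + 4, so a_2 = 1.
  33 = 8*4 + 1, so a_3 = 8.
  4 = 4*1 + 0, so a_4 = 4.
The remainder reaches 0 after 5 divisions, so the expansion has 5 partial quotients, read off in order.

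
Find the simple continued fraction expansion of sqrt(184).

[13; (1, 1, 3, 2, 1, 2, 1, 2, 3, 1, 1, 26)]

Write x_i = (sqrt(184) + m_i)/d_i with (m_0, d_0) = (0, 1). a_0 = floor(sqrt(184)) = 13, since 13^2 = 169 <= 184 < 196 = 14^2.
Iterate m_{i+1} = d_i*a_i - m_i, d_{i+1} = (184 - m_{i+1}^2)/d_i, a_{i+1} = floor((a_0 + m_{i+1})/d_{i+1}):
  m_1 = 1*13 - 0 = 13, d_1 = (184 - 13^2)/1 = 15/1 = 15, a_1 = floor((13 + 13)/15) = 1.
  m_2 = 15*1 - 13 = 2, d_2 = (184 - 2^2)/15 = 180/15 = 12, a_2 = floor((13 + 2)/12) = 1.
  m_3 = 12*1 - 2 = 10, d_3 = (184 - 10^2)/12 = 84/12 = 7, a_3 = floor((13 + 10)/7) = 3.
  m_4 = 7*3 - 10 = 11, d_4 = (184 - 11^2)/7 = 63/7 = 9, a_4 = floor((13 + 11)/9) = 2.
  m_5 = 9*2 - 11 = 7, d_5 = (184 - 7^2)/9 = 135/9 = 15, a_5 = floor((13 + 7)/15) = 1.
  m_6 = 15*1 - 7 = 8, d_6 = (184 - 8^2)/15 = 120/15 = 8, a_6 = floor((13 + 8)/8) = 2.
  m_7 = 8*2 - 8 = 8, d_7 = (184 - 8^2)/8 = 120/8 = 15, a_7 = floor((13 + 8)/15) = 1.
  m_8 = 15*1 - 8 = 7, d_8 = (184 - 7^2)/15 = 135/15 = 9, a_8 = floor((13 + 7)/9) = 2.
  m_9 = 9*2 - 7 = 11, d_9 = (184 - 11^2)/9 = 63/9 = 7, a_9 = floor((13 + 11)/7) = 3.
  m_10 = 7*3 - 11 = 10, d_10 = (184 - 10^2)/7 = 84/7 = 12, a_10 = floor((13 + 10)/12) = 1.
  m_11 = 12*1 - 10 = 2, d_11 = (184 - 2^2)/12 = 180/12 = 15, a_11 = floor((13 + 2)/15) = 1.
  m_12 = 15*1 - 2 = 13, d_12 = (184 - 13^2)/15 = 15/15 = 1, a_12 = floor((13 + 13)/1) = 26.
  m_13 = 1*26 - 13 = 13, d_13 = (184 - 13^2)/1 = 15/1 = 15: (m_13, d_13) = (m_1, d_1) = (13, 15), so from here the quotients repeat a_1, ..., a_12; the period length is 12.
Hence the expansion of sqrt(184) is a_0 = 13 followed by the repeating block 1, 1, 3, 2, 1, 2, 1, 2, 3, 1, 1, 26 (period 12).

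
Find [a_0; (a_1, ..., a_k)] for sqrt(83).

[9; (9, 18)]

Write x_i = (sqrt(83) + m_i)/d_i with (m_0, d_0) = (0, 1). a_0 = floor(sqrt(83)) = 9, since 9^2 = 81 <= 83 < 100 = 10^2.
Iterate m_{i+1} = d_i*a_i - m_i, d_{i+1} = (83 - m_{i+1}^2)/d_i, a_{i+1} = floor((a_0 + m_{i+1})/d_{i+1}):
  m_1 = 1*9 - 0 = 9, d_1 = (83 - 9^2)/1 = 2/1 = 2, a_1 = floor((9 + 9)/2) = 9.
  m_2 = 2*9 - 9 = 9, d_2 = (83 - 9^2)/2 = 2/2 = 1, a_2 = floor((9 + 9)/1) = 18.
  m_3 = 1*18 - 9 = 9, d_3 = (83 - 9^2)/1 = 2/1 = 2: (m_3, d_3) = (m_1, d_1) = (9, 2), so from here the quotients repeat a_1, a_2; the period length is 2.
Hence the expansion of sqrt(83) is a_0 = 9 followed by the repeating block 9, 18 (period 2).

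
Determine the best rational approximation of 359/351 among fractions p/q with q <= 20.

1/1

Expand x = 359/351 as a continued fraction with the Euclidean algorithm:
  359 = 1*351 + 8, so a_0 = 1.
  351 = 43*8 + 7, so a_1 = 43.
  8 = 1*7 + 1, so a_2 = 1.
  7 = 7*1 + 0, so a_3 = 7.
so x = [1; 43, 1, 7].
Convergents (p_i = a_i*p_{i-1} + p_{i-2}, q_i = a_i*q_{i-1} + q_{i-2} with p_{-2}=0, p_{-1}=1, q_{-2}=1, q_{-1}=0), until the denominator exceeds 20:
  i=0: a_0=1, p_0 = 1*1 + 0 = 1, q_0 = 1*0 + 1 = 1.
  i=1: a_1=43, p_1 = 43*1 + 1 = 44, q_1 = 43*1 + 0 = 43.
q_1 = 43 > 20, so the last convergent with denominator <= 20 is p_0/q_0 = 1/1.
The closest fraction with denominator <= 20 is either p_0/q_0 or the intermediate fraction (k*p_0 + p_{-1})/(k*q_0 + q_{-1}) with the largest k >= 1 whose denominator stays <= 20; these approach x as k grows, and every other convergent or intermediate fraction in range is farther away.
Largest k: floor((20 - q_{-1})/q_0) = floor((20 - 0)/1) = 20 (using the seeds p_{-1} = 1, q_{-1} = 0).
That gives (20*1 + 1)/(20*1 + 0) = 21/20.
Compare the errors: |x - 1/1| = |359*1 - 1*351|/(351*1) = 8/351, and |x - 21/20| = |359*20 - 21*351|/(351*20) = 191/7020.
Cross-multiplying, 8*7020 = 56160 < 67041 = 191*351, so 8/351 is smaller: the convergent 1/1 is closer to x than 21/20.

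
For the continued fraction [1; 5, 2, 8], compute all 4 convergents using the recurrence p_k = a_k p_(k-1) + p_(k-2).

1/1, 6/5, 13/11, 110/93

Using the convergent recurrence p_i = a_i*p_{i-1} + p_{i-2}, q_i = a_i*q_{i-1} + q_{i-2} with p_{-2}=0, p_{-1}=1, q_{-2}=1, q_{-1}=0:
  i=0: a_0=1, p_0 = 1*1 + 0 = 1, q_0 = 1*0 + 1 = 1.
  i=1: a_1=5, p_1 = 5*1 + 1 = 6, q_1 = 5*1 + 0 = 5.
  i=2: a_2=2, p_2 = 2*6 + 1 = 13, q_2 = 2*5 + 1 = 11.
  i=3: a_3=8, p_3 = 8*13 + 6 = 110, q_3 = 8*11 + 5 = 93.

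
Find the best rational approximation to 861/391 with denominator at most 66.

141/64

Expand x = 861/391 as a continued fraction with the Euclidean algorithm:
  861 = 2*391 + 79, so a_0 = 2.
  391 = 4*79 + 75, so a_1 = 4.
  79 = 1*75 + 4, so a_2 = 1.
  75 = 18*4 + 3, so a_3 = 18.
  4 = 1*3 + 1, so a_4 = 1.
  3 = 3*1 + 0, so a_5 = 3.
so x = [2; 4, 1, 18, 1, 3].
Convergents (p_i = a_i*p_{i-1} + p_{i-2}, q_i = a_i*q_{i-1} + q_{i-2} with p_{-2}=0, p_{-1}=1, q_{-2}=1, q_{-1}=0), until the denominator exceeds 66:
  i=0: a_0=2, p_0 = 2*1 + 0 = 2, q_0 = 2*0 + 1 = 1.
  i=1: a_1=4, p_1 = 4*2 + 1 = 9, q_1 = 4*1 + 0 = 4.
  i=2: a_2=1, p_2 = 1*9 + 2 = 11, q_2 = 1*4 + 1 = 5.
  i=3: a_3=18, p_3 = 18*11 + 9 = 207, q_3 = 18*5 + 4 = 94.
q_3 = 94 > 66, so the last convergent with denominator <= 66 is p_2/q_2 = 11/5.
The closest fraction with denominator <= 66 is either p_2/q_2 or the intermediate fraction (k*p_2 + p_1)/(k*q_2 + q_1) with the largest k >= 1 whose denominator stays <= 66; these approach x as k grows, and every other convergent or intermediate fraction in range is farther away.
Largest k: floor((66 - q_1)/q_2) = floor((66 - 4)/5) = 12.
That gives (12*11 + 9)/(12*5 + 4) = 141/64.
Compare the errors: |x - 11/5| = |861*5 - 11*391|/(391*5) = 4/1955, and |x - 141/64| = |861*64 - 141*391|/(391*64) = 27/25024.
Cross-multiplying, 27*1955 = 52785 < 100096 = 4*25024, so 27/25024 is smaller: the intermediate fraction 141/64 is closer to x than 11/5.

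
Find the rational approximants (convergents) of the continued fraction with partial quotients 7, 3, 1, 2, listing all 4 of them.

Using the convergent recurrence p_i = a_i*p_{i-1} + p_{i-2}, q_i = a_i*q_{i-1} + q_{i-2} with p_{-2}=0, p_{-1}=1, q_{-2}=1, q_{-1}=0:
  i=0: a_0=7, p_0 = 7*1 + 0 = 7, q_0 = 7*0 + 1 = 1.
  i=1: a_1=3, p_1 = 3*7 + 1 = 22, q_1 = 3*1 + 0 = 3.
  i=2: a_2=1, p_2 = 1*22 + 7 = 29, q_2 = 1*3 + 1 = 4.
  i=3: a_3=2, p_3 = 2*29 + 22 = 80, q_3 = 2*4 + 3 = 11.

7/1, 22/3, 29/4, 80/11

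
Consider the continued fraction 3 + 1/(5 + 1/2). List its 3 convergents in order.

Using the convergent recurrence p_i = a_i*p_{i-1} + p_{i-2}, q_i = a_i*q_{i-1} + q_{i-2} with p_{-2}=0, p_{-1}=1, q_{-2}=1, q_{-1}=0:
  i=0: a_0=3, p_0 = 3*1 + 0 = 3, q_0 = 3*0 + 1 = 1.
  i=1: a_1=5, p_1 = 5*3 + 1 = 16, q_1 = 5*1 + 0 = 5.
  i=2: a_2=2, p_2 = 2*16 + 3 = 35, q_2 = 2*5 + 1 = 11.

3/1, 16/5, 35/11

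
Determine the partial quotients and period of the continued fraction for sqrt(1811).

[42; (1, 1, 3, 1, 41, 1, 3, 1, 1, 84)]

Write x_i = (sqrt(1811) + m_i)/d_i with (m_0, d_0) = (0, 1). a_0 = floor(sqrt(1811)) = 42, since 42^2 = 1764 <= 1811 < 1849 = 43^2.
Iterate m_{i+1} = d_i*a_i - m_i, d_{i+1} = (1811 - m_{i+1}^2)/d_i, a_{i+1} = floor((a_0 + m_{i+1})/d_{i+1}):
  m_1 = 1*42 - 0 = 42, d_1 = (1811 - 42^2)/1 = 47/1 = 47, a_1 = floor((42 + 42)/47) = 1.
  m_2 = 47*1 - 42 = 5, d_2 = (1811 - 5^2)/47 = 1786/47 = 38, a_2 = floor((42 + 5)/38) = 1.
  m_3 = 38*1 - 5 = 33, d_3 = (1811 - 33^2)/38 = 722/38 = 19, a_3 = floor((42 + 33)/19) = 3.
  m_4 = 19*3 - 33 = 24, d_4 = (1811 - 24^2)/19 = 1235/19 = 65, a_4 = floor((42 + 24)/65) = 1.
  m_5 = 65*1 - 24 = 41, d_5 = (1811 - 41^2)/65 = 130/65 = 2, a_5 = floor((42 + 41)/2) = 41.
  m_6 = 2*41 - 41 = 41, d_6 = (1811 - 41^2)/2 = 130/2 = 65, a_6 = floor((42 + 41)/65) = 1.
  m_7 = 65*1 - 41 = 24, d_7 = (1811 - 24^2)/65 = 1235/65 = 19, a_7 = floor((42 + 24)/19) = 3.
  m_8 = 19*3 - 24 = 33, d_8 = (1811 - 33^2)/19 = 722/19 = 38, a_8 = floor((42 + 33)/38) = 1.
  m_9 = 38*1 - 33 = 5, d_9 = (1811 - 5^2)/38 = 1786/38 = 47, a_9 = floor((42 + 5)/47) = 1.
  m_10 = 47*1 - 5 = 42, d_10 = (1811 - 42^2)/47 = 47/47 = 1, a_10 = floor((42 + 42)/1) = 84.
  m_11 = 1*84 - 42 = 42, d_11 = (1811 - 42^2)/1 = 47/1 = 47: (m_11, d_11) = (m_1, d_1) = (42, 47), so from here the quotients repeat a_1, ..., a_10; the period length is 10.
Hence the expansion of sqrt(1811) is a_0 = 42 followed by the repeating block 1, 1, 3, 1, 41, 1, 3, 1, 1, 84 (period 10).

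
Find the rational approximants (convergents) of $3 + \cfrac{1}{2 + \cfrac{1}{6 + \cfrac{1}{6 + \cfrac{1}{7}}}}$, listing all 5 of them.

Using the convergent recurrence p_i = a_i*p_{i-1} + p_{i-2}, q_i = a_i*q_{i-1} + q_{i-2} with p_{-2}=0, p_{-1}=1, q_{-2}=1, q_{-1}=0:
  i=0: a_0=3, p_0 = 3*1 + 0 = 3, q_0 = 3*0 + 1 = 1.
  i=1: a_1=2, p_1 = 2*3 + 1 = 7, q_1 = 2*1 + 0 = 2.
  i=2: a_2=6, p_2 = 6*7 + 3 = 45, q_2 = 6*2 + 1 = 13.
  i=3: a_3=6, p_3 = 6*45 + 7 = 277, q_3 = 6*13 + 2 = 80.
  i=4: a_4=7, p_4 = 7*277 + 45 = 1984, q_4 = 7*80 + 13 = 573.

3/1, 7/2, 45/13, 277/80, 1984/573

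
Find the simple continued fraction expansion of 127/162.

Run the Euclidean algorithm on 127 and 162; the successive quotients are the partial quotients a_0, a_1, ... (each step inverts the fractional part left over by the previous one):
  127 = 0*162 + 127, so a_0 = 0.
  162 = 1*127 + 35, so a_1 = 1.
  127 = 3*35 + 22, so a_2 = 3.
  35 = 1*22 + 13, so a_3 = 1.
  22 = 1*13 + 9, so a_4 = 1.
  13 = 1*9 + 4, so a_5 = 1.
  9 = 2*4 + 1, so a_6 = 2.
  4 = 4*1 + 0, so a_7 = 4.
The remainder reaches 0 after 8 divisions, so the expansion has 8 partial quotients, read off in order.

[0; 1, 3, 1, 1, 1, 2, 4]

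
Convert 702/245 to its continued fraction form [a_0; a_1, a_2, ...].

[2; 1, 6, 2, 2, 1, 4]

Run the Euclidean algorithm on 702 and 245; the successive quotients are the partial quotients a_0, a_1, ... (each step inverts the fractional part left over by the previous one):
  702 = 2*245 + 212, so a_0 = 2.
  245 = 1*212 + 33, so a_1 = 1.
  212 = 6*33 + 14, so a_2 = 6.
  33 = 2*14 + 5, so a_3 = 2.
  14 = 2*5 + 4, so a_4 = 2.
  5 = 1*4 + 1, so a_5 = 1.
  4 = 4*1 + 0, so a_6 = 4.
The remainder reaches 0 after 7 divisions, so the expansion has 7 partial quotients, read off in order.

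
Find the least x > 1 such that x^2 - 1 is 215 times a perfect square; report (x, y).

(x, y) = (44, 3)

First expand sqrt(215) as a continued fraction. With x_i = (sqrt(215) + m_i)/d_i and (m_0, d_0) = (0, 1): a_0 = floor(sqrt(215)) = 14, since 14^2 = 196 <= 215 < 225 = 15^2.
Iterate m_{i+1} = d_i*a_i - m_i, d_{i+1} = (215 - m_{i+1}^2)/d_i, a_{i+1} = floor((a_0 + m_{i+1})/d_{i+1}):
  m_1 = 1*14 - 0 = 14, d_1 = (215 - 14^2)/1 = 19/1 = 19, a_1 = floor((14 + 14)/19) = 1.
  m_2 = 19*1 - 14 = 5, d_2 = (215 - 5^2)/19 = 190/19 = 10, a_2 = floor((14 + 5)/10) = 1.
  m_3 = 10*1 - 5 = 5, d_3 = (215 - 5^2)/10 = 190/10 = 19, a_3 = floor((14 + 5)/19) = 1.
  m_4 = 19*1 - 5 = 14, d_4 = (215 - 14^2)/19 = 19/19 = 1, a_4 = floor((14 + 14)/1) = 28.
  m_5 = 1*28 - 14 = 14, d_5 = (215 - 14^2)/1 = 19/1 = 19: (m_5, d_5) = (m_1, d_1) = (14, 19), so from here the quotients repeat a_1, ..., a_4; the period length is 4.
So sqrt(215) = [14; (1, 1, 1, 28)] with period length k = 4.
k is even, so the fundamental solution of x^2 - 215y^2 = 1 is (p_{k-1}, q_{k-1}) = (p_3, q_3); compute convergents through index 3.
Convergents (p_i = a_i*p_{i-1} + p_{i-2}, q_i = a_i*q_{i-1} + q_{i-2} with p_{-2}=0, p_{-1}=1, q_{-2}=1, q_{-1}=0):
  i=0: a_0=14, p_0 = 14*1 + 0 = 14, q_0 = 14*0 + 1 = 1.
  i=1: a_1=1, p_1 = 1*14 + 1 = 15, q_1 = 1*1 + 0 = 1.
  i=2: a_2=1, p_2 = 1*15 + 14 = 29, q_2 = 1*1 + 1 = 2.
  i=3: a_3=1, p_3 = 1*29 + 15 = 44, q_3 = 1*2 + 1 = 3.
Check: 44^2 - 215*3^2 = 1936 - 1935 = 1, so (x, y) = (44, 3) solves the equation, and by the theorem it is the least positive solution.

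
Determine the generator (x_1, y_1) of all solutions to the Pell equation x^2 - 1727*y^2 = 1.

First expand sqrt(1727) as a continued fraction. With x_i = (sqrt(1727) + m_i)/d_i and (m_0, d_0) = (0, 1): a_0 = floor(sqrt(1727)) = 41, since 41^2 = 1681 <= 1727 < 1764 = 42^2.
Iterate m_{i+1} = d_i*a_i - m_i, d_{i+1} = (1727 - m_{i+1}^2)/d_i, a_{i+1} = floor((a_0 + m_{i+1})/d_{i+1}):
  m_1 = 1*41 - 0 = 41, d_1 = (1727 - 41^2)/1 = 46/1 = 46, a_1 = floor((41 + 41)/46) = 1.
  m_2 = 46*1 - 41 = 5, d_2 = (1727 - 5^2)/46 = 1702/46 = 37, a_2 = floor((41 + 5)/37) = 1.
  m_3 = 37*1 - 5 = 32, d_3 = (1727 - 32^2)/37 = 703/37 = 19, a_3 = floor((41 + 32)/19) = 3.
  m_4 = 19*3 - 32 = 25, d_4 = (1727 - 25^2)/19 = 1102/19 = 58, a_4 = floor((41 + 25)/58) = 1.
  m_5 = 58*1 - 25 = 33, d_5 = (1727 - 33^2)/58 = 638/58 = 11, a_5 = floor((41 + 33)/11) = 6.
  m_6 = 11*6 - 33 = 33, d_6 = (1727 - 33^2)/11 = 638/11 = 58, a_6 = floor((41 + 33)/58) = 1.
  m_7 = 58*1 - 33 = 25, d_7 = (1727 - 25^2)/58 = 1102/58 = 19, a_7 = floor((41 + 25)/19) = 3.
  m_8 = 19*3 - 25 = 32, d_8 = (1727 - 32^2)/19 = 703/19 = 37, a_8 = floor((41 + 32)/37) = 1.
  m_9 = 37*1 - 32 = 5, d_9 = (1727 - 5^2)/37 = 1702/37 = 46, a_9 = floor((41 + 5)/46) = 1.
  m_10 = 46*1 - 5 = 41, d_10 = (1727 - 41^2)/46 = 46/46 = 1, a_10 = floor((41 + 41)/1) = 82.
  m_11 = 1*82 - 41 = 41, d_11 = (1727 - 41^2)/1 = 46/1 = 46: (m_11, d_11) = (m_1, d_1) = (41, 46), so from here the quotients repeat a_1, ..., a_10; the period length is 10.
So sqrt(1727) = [41; (1, 1, 3, 1, 6, 1, 3, 1, 1, 82)] with period length k = 10.
k is even, so the fundamental solution of x^2 - 1727y^2 = 1 is (p_{k-1}, q_{k-1}) = (p_9, q_9); compute convergents through index 9.
Convergents (p_i = a_i*p_{i-1} + p_{i-2}, q_i = a_i*q_{i-1} + q_{i-2} with p_{-2}=0, p_{-1}=1, q_{-2}=1, q_{-1}=0):
  i=0: a_0=41, p_0 = 41*1 + 0 = 41, q_0 = 41*0 + 1 = 1.
  i=1: a_1=1, p_1 = 1*41 + 1 = 42, q_1 = 1*1 + 0 = 1.
  i=2: a_2=1, p_2 = 1*42 + 41 = 83, q_2 = 1*1 + 1 = 2.
  i=3: a_3=3, p_3 = 3*83 + 42 = 291, q_3 = 3*2 + 1 = 7.
  i=4: a_4=1, p_4 = 1*291 + 83 = 374, q_4 = 1*7 + 2 = 9.
  i=5: a_5=6, p_5 = 6*374 + 291 = 2535, q_5 = 6*9 + 7 = 61.
  i=6: a_6=1, p_6 = 1*2535 + 374 = 2909, q_6 = 1*61 + 9 = 70.
  i=7: a_7=3, p_7 = 3*2909 + 2535 = 11262, q_7 = 3*70 + 61 = 271.
  i=8: a_8=1, p_8 = 1*11262 + 2909 = 14171, q_8 = 1*271 + 70 = 341.
  i=9: a_9=1, p_9 = 1*14171 + 11262 = 25433, q_9 = 1*341 + 271 = 612.
Check: 25433^2 - 1727*612^2 = 646837489 - 646837488 = 1, so (x, y) = (25433, 612) solves the equation, and by the theorem it is the least positive solution.

(x, y) = (25433, 612)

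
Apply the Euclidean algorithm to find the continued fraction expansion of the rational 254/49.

Run the Euclidean algorithm on 254 and 49; the successive quotients are the partial quotients a_0, a_1, ... (each step inverts the fractional part left over by the previous one):
  254 = 5*49 + 9, so a_0 = 5.
  49 = 5*9 + 4, so a_1 = 5.
  9 = 2*4 + 1, so a_2 = 2.
  4 = 4*1 + 0, so a_3 = 4.
The remainder reaches 0 after 4 divisions, so the expansion has 4 partial quotients, read off in order.

[5; 5, 2, 4]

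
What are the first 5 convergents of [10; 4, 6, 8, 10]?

Using the convergent recurrence p_i = a_i*p_{i-1} + p_{i-2}, q_i = a_i*q_{i-1} + q_{i-2} with p_{-2}=0, p_{-1}=1, q_{-2}=1, q_{-1}=0:
  i=0: a_0=10, p_0 = 10*1 + 0 = 10, q_0 = 10*0 + 1 = 1.
  i=1: a_1=4, p_1 = 4*10 + 1 = 41, q_1 = 4*1 + 0 = 4.
  i=2: a_2=6, p_2 = 6*41 + 10 = 256, q_2 = 6*4 + 1 = 25.
  i=3: a_3=8, p_3 = 8*256 + 41 = 2089, q_3 = 8*25 + 4 = 204.
  i=4: a_4=10, p_4 = 10*2089 + 256 = 21146, q_4 = 10*204 + 25 = 2065.

10/1, 41/4, 256/25, 2089/204, 21146/2065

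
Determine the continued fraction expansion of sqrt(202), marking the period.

[14; (4, 1, 2, 2, 1, 4, 28)]

Write x_i = (sqrt(202) + m_i)/d_i with (m_0, d_0) = (0, 1). a_0 = floor(sqrt(202)) = 14, since 14^2 = 196 <= 202 < 225 = 15^2.
Iterate m_{i+1} = d_i*a_i - m_i, d_{i+1} = (202 - m_{i+1}^2)/d_i, a_{i+1} = floor((a_0 + m_{i+1})/d_{i+1}):
  m_1 = 1*14 - 0 = 14, d_1 = (202 - 14^2)/1 = 6/1 = 6, a_1 = floor((14 + 14)/6) = 4.
  m_2 = 6*4 - 14 = 10, d_2 = (202 - 10^2)/6 = 102/6 = 17, a_2 = floor((14 + 10)/17) = 1.
  m_3 = 17*1 - 10 = 7, d_3 = (202 - 7^2)/17 = 153/17 = 9, a_3 = floor((14 + 7)/9) = 2.
  m_4 = 9*2 - 7 = 11, d_4 = (202 - 11^2)/9 = 81/9 = 9, a_4 = floor((14 + 11)/9) = 2.
  m_5 = 9*2 - 11 = 7, d_5 = (202 - 7^2)/9 = 153/9 = 17, a_5 = floor((14 + 7)/17) = 1.
  m_6 = 17*1 - 7 = 10, d_6 = (202 - 10^2)/17 = 102/17 = 6, a_6 = floor((14 + 10)/6) = 4.
  m_7 = 6*4 - 10 = 14, d_7 = (202 - 14^2)/6 = 6/6 = 1, a_7 = floor((14 + 14)/1) = 28.
  m_8 = 1*28 - 14 = 14, d_8 = (202 - 14^2)/1 = 6/1 = 6: (m_8, d_8) = (m_1, d_1) = (14, 6), so from here the quotients repeat a_1, ..., a_7; the period length is 7.
Hence the expansion of sqrt(202) is a_0 = 14 followed by the repeating block 4, 1, 2, 2, 1, 4, 28 (period 7).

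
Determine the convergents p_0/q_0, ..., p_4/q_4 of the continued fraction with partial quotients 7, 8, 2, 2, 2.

7/1, 57/8, 121/17, 299/42, 719/101

Using the convergent recurrence p_i = a_i*p_{i-1} + p_{i-2}, q_i = a_i*q_{i-1} + q_{i-2} with p_{-2}=0, p_{-1}=1, q_{-2}=1, q_{-1}=0:
  i=0: a_0=7, p_0 = 7*1 + 0 = 7, q_0 = 7*0 + 1 = 1.
  i=1: a_1=8, p_1 = 8*7 + 1 = 57, q_1 = 8*1 + 0 = 8.
  i=2: a_2=2, p_2 = 2*57 + 7 = 121, q_2 = 2*8 + 1 = 17.
  i=3: a_3=2, p_3 = 2*121 + 57 = 299, q_3 = 2*17 + 8 = 42.
  i=4: a_4=2, p_4 = 2*299 + 121 = 719, q_4 = 2*42 + 17 = 101.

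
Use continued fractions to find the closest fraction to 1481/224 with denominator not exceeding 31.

119/18

Expand x = 1481/224 as a continued fraction with the Euclidean algorithm:
  1481 = 6*224 + 137, so a_0 = 6.
  224 = 1*137 + 87, so a_1 = 1.
  137 = 1*87 + 50, so a_2 = 1.
  87 = 1*50 + 37, so a_3 = 1.
  50 = 1*37 + 13, so a_4 = 1.
  37 = 2*13 + 11, so a_5 = 2.
  13 = 1*11 + 2, so a_6 = 1.
  11 = 5*2 + 1, so a_7 = 5.
  2 = 2*1 + 0, so a_8 = 2.
so x = [6; 1, 1, 1, 1, 2, 1, 5, 2].
Convergents (p_i = a_i*p_{i-1} + p_{i-2}, q_i = a_i*q_{i-1} + q_{i-2} with p_{-2}=0, p_{-1}=1, q_{-2}=1, q_{-1}=0), until the denominator exceeds 31:
  i=0: a_0=6, p_0 = 6*1 + 0 = 6, q_0 = 6*0 + 1 = 1.
  i=1: a_1=1, p_1 = 1*6 + 1 = 7, q_1 = 1*1 + 0 = 1.
  i=2: a_2=1, p_2 = 1*7 + 6 = 13, q_2 = 1*1 + 1 = 2.
  i=3: a_3=1, p_3 = 1*13 + 7 = 20, q_3 = 1*2 + 1 = 3.
  i=4: a_4=1, p_4 = 1*20 + 13 = 33, q_4 = 1*3 + 2 = 5.
  i=5: a_5=2, p_5 = 2*33 + 20 = 86, q_5 = 2*5 + 3 = 13.
  i=6: a_6=1, p_6 = 1*86 + 33 = 119, q_6 = 1*13 + 5 = 18.
  i=7: a_7=5, p_7 = 5*119 + 86 = 681, q_7 = 5*18 + 13 = 103.
q_7 = 103 > 31, so the last convergent with denominator <= 31 is p_6/q_6 = 119/18.
The closest fraction with denominator <= 31 is either p_6/q_6 or the intermediate fraction (k*p_6 + p_5)/(k*q_6 + q_5) with the largest k >= 1 whose denominator stays <= 31; these approach x as k grows, and every other convergent or intermediate fraction in range is farther away.
Largest k: floor((31 - q_5)/q_6) = floor((31 - 13)/18) = 1.
That gives (1*119 + 86)/(1*18 + 13) = 205/31.
Compare the errors: |x - 119/18| = |1481*18 - 119*224|/(224*18) = 2/4032, and |x - 205/31| = |1481*31 - 205*224|/(224*31) = 9/6944.
Cross-multiplying, 2*6944 = 13888 < 36288 = 9*4032, so 2/4032 is smaller: the convergent 119/18 is closer to x than 205/31.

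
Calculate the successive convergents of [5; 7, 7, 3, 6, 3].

5/1, 36/7, 257/50, 807/157, 5099/992, 16104/3133

Using the convergent recurrence p_i = a_i*p_{i-1} + p_{i-2}, q_i = a_i*q_{i-1} + q_{i-2} with p_{-2}=0, p_{-1}=1, q_{-2}=1, q_{-1}=0:
  i=0: a_0=5, p_0 = 5*1 + 0 = 5, q_0 = 5*0 + 1 = 1.
  i=1: a_1=7, p_1 = 7*5 + 1 = 36, q_1 = 7*1 + 0 = 7.
  i=2: a_2=7, p_2 = 7*36 + 5 = 257, q_2 = 7*7 + 1 = 50.
  i=3: a_3=3, p_3 = 3*257 + 36 = 807, q_3 = 3*50 + 7 = 157.
  i=4: a_4=6, p_4 = 6*807 + 257 = 5099, q_4 = 6*157 + 50 = 992.
  i=5: a_5=3, p_5 = 3*5099 + 807 = 16104, q_5 = 3*992 + 157 = 3133.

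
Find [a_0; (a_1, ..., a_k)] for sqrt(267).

[16; (2, 1, 15, 1, 2, 32)]

Write x_i = (sqrt(267) + m_i)/d_i with (m_0, d_0) = (0, 1). a_0 = floor(sqrt(267)) = 16, since 16^2 = 256 <= 267 < 289 = 17^2.
Iterate m_{i+1} = d_i*a_i - m_i, d_{i+1} = (267 - m_{i+1}^2)/d_i, a_{i+1} = floor((a_0 + m_{i+1})/d_{i+1}):
  m_1 = 1*16 - 0 = 16, d_1 = (267 - 16^2)/1 = 11/1 = 11, a_1 = floor((16 + 16)/11) = 2.
  m_2 = 11*2 - 16 = 6, d_2 = (267 - 6^2)/11 = 231/11 = 21, a_2 = floor((16 + 6)/21) = 1.
  m_3 = 21*1 - 6 = 15, d_3 = (267 - 15^2)/21 = 42/21 = 2, a_3 = floor((16 + 15)/2) = 15.
  m_4 = 2*15 - 15 = 15, d_4 = (267 - 15^2)/2 = 42/2 = 21, a_4 = floor((16 + 15)/21) = 1.
  m_5 = 21*1 - 15 = 6, d_5 = (267 - 6^2)/21 = 231/21 = 11, a_5 = floor((16 + 6)/11) = 2.
  m_6 = 11*2 - 6 = 16, d_6 = (267 - 16^2)/11 = 11/11 = 1, a_6 = floor((16 + 16)/1) = 32.
  m_7 = 1*32 - 16 = 16, d_7 = (267 - 16^2)/1 = 11/1 = 11: (m_7, d_7) = (m_1, d_1) = (16, 11), so from here the quotients repeat a_1, ..., a_6; the period length is 6.
Hence the expansion of sqrt(267) is a_0 = 16 followed by the repeating block 2, 1, 15, 1, 2, 32 (period 6).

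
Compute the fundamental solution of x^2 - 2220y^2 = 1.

(x, y) = (6581191, 139678)

First expand sqrt(2220) as a continued fraction. With x_i = (sqrt(2220) + m_i)/d_i and (m_0, d_0) = (0, 1): a_0 = floor(sqrt(2220)) = 47, since 47^2 = 2209 <= 2220 < 2304 = 48^2.
Iterate m_{i+1} = d_i*a_i - m_i, d_{i+1} = (2220 - m_{i+1}^2)/d_i, a_{i+1} = floor((a_0 + m_{i+1})/d_{i+1}):
  m_1 = 1*47 - 0 = 47, d_1 = (2220 - 47^2)/1 = 11/1 = 11, a_1 = floor((47 + 47)/11) = 8.
  m_2 = 11*8 - 47 = 41, d_2 = (2220 - 41^2)/11 = 539/11 = 49, a_2 = floor((47 + 41)/49) = 1.
  m_3 = 49*1 - 41 = 8, d_3 = (2220 - 8^2)/49 = 2156/49 = 44, a_3 = floor((47 + 8)/44) = 1.
  m_4 = 44*1 - 8 = 36, d_4 = (2220 - 36^2)/44 = 924/44 = 21, a_4 = floor((47 + 36)/21) = 3.
  m_5 = 21*3 - 36 = 27, d_5 = (2220 - 27^2)/21 = 1491/21 = 71, a_5 = floor((47 + 27)/71) = 1.
  m_6 = 71*1 - 27 = 44, d_6 = (2220 - 44^2)/71 = 284/71 = 4, a_6 = floor((47 + 44)/4) = 22.
  m_7 = 4*22 - 44 = 44, d_7 = (2220 - 44^2)/4 = 284/4 = 71, a_7 = floor((47 + 44)/71) = 1.
  m_8 = 71*1 - 44 = 27, d_8 = (2220 - 27^2)/71 = 1491/71 = 21, a_8 = floor((47 + 27)/21) = 3.
  m_9 = 21*3 - 27 = 36, d_9 = (2220 - 36^2)/21 = 924/21 = 44, a_9 = floor((47 + 36)/44) = 1.
  m_10 = 44*1 - 36 = 8, d_10 = (2220 - 8^2)/44 = 2156/44 = 49, a_10 = floor((47 + 8)/49) = 1.
  m_11 = 49*1 - 8 = 41, d_11 = (2220 - 41^2)/49 = 539/49 = 11, a_11 = floor((47 + 41)/11) = 8.
  m_12 = 11*8 - 41 = 47, d_12 = (2220 - 47^2)/11 = 11/11 = 1, a_12 = floor((47 + 47)/1) = 94.
  m_13 = 1*94 - 47 = 47, d_13 = (2220 - 47^2)/1 = 11/1 = 11: (m_13, d_13) = (m_1, d_1) = (47, 11), so from here the quotients repeat a_1, ..., a_12; the period length is 12.
So sqrt(2220) = [47; (8, 1, 1, 3, 1, 22, 1, 3, 1, 1, 8, 94)] with period length k = 12.
k is even, so the fundamental solution of x^2 - 2220y^2 = 1 is (p_{k-1}, q_{k-1}) = (p_11, q_11); compute convergents through index 11.
Convergents (p_i = a_i*p_{i-1} + p_{i-2}, q_i = a_i*q_{i-1} + q_{i-2} with p_{-2}=0, p_{-1}=1, q_{-2}=1, q_{-1}=0):
  i=0: a_0=47, p_0 = 47*1 + 0 = 47, q_0 = 47*0 + 1 = 1.
  i=1: a_1=8, p_1 = 8*47 + 1 = 377, q_1 = 8*1 + 0 = 8.
  i=2: a_2=1, p_2 = 1*377 + 47 = 424, q_2 = 1*8 + 1 = 9.
  i=3: a_3=1, p_3 = 1*424 + 377 = 801, q_3 = 1*9 + 8 = 17.
  i=4: a_4=3, p_4 = 3*801 + 424 = 2827, q_4 = 3*17 + 9 = 60.
  i=5: a_5=1, p_5 = 1*2827 + 801 = 3628, q_5 = 1*60 + 17 = 77.
  i=6: a_6=22, p_6 = 22*3628 + 2827 = 82643, q_6 = 22*77 + 60 = 1754.
  i=7: a_7=1, p_7 = 1*82643 + 3628 = 86271, q_7 = 1*1754 + 77 = 1831.
  i=8: a_8=3, p_8 = 3*86271 + 82643 = 341456, q_8 = 3*1831 + 1754 = 7247.
  i=9: a_9=1, p_9 = 1*341456 + 86271 = 427727, q_9 = 1*7247 + 1831 = 9078.
  i=10: a_10=1, p_10 = 1*427727 + 341456 = 769183, q_10 = 1*9078 + 7247 = 16325.
  i=11: a_11=8, p_11 = 8*769183 + 427727 = 6581191, q_11 = 8*16325 + 9078 = 139678.
Check: 6581191^2 - 2220*139678^2 = 43312074978481 - 43312074978480 = 1, so (x, y) = (6581191, 139678) solves the equation, and by the theorem it is the least positive solution.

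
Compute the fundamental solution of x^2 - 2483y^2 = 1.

(x, y) = (13753, 276)

First expand sqrt(2483) as a continued fraction. With x_i = (sqrt(2483) + m_i)/d_i and (m_0, d_0) = (0, 1): a_0 = floor(sqrt(2483)) = 49, since 49^2 = 2401 <= 2483 < 2500 = 50^2.
Iterate m_{i+1} = d_i*a_i - m_i, d_{i+1} = (2483 - m_{i+1}^2)/d_i, a_{i+1} = floor((a_0 + m_{i+1})/d_{i+1}):
  m_1 = 1*49 - 0 = 49, d_1 = (2483 - 49^2)/1 = 82/1 = 82, a_1 = floor((49 + 49)/82) = 1.
  m_2 = 82*1 - 49 = 33, d_2 = (2483 - 33^2)/82 = 1394/82 = 17, a_2 = floor((49 + 33)/17) = 4.
  m_3 = 17*4 - 33 = 35, d_3 = (2483 - 35^2)/17 = 1258/17 = 74, a_3 = floor((49 + 35)/74) = 1.
  m_4 = 74*1 - 35 = 39, d_4 = (2483 - 39^2)/74 = 962/74 = 13, a_4 = floor((49 + 39)/13) = 6.
  m_5 = 13*6 - 39 = 39, d_5 = (2483 - 39^2)/13 = 962/13 = 74, a_5 = floor((49 + 39)/74) = 1.
  m_6 = 74*1 - 39 = 35, d_6 = (2483 - 35^2)/74 = 1258/74 = 17, a_6 = floor((49 + 35)/17) = 4.
  m_7 = 17*4 - 35 = 33, d_7 = (2483 - 33^2)/17 = 1394/17 = 82, a_7 = floor((49 + 33)/82) = 1.
  m_8 = 82*1 - 33 = 49, d_8 = (2483 - 49^2)/82 = 82/82 = 1, a_8 = floor((49 + 49)/1) = 98.
  m_9 = 1*98 - 49 = 49, d_9 = (2483 - 49^2)/1 = 82/1 = 82: (m_9, d_9) = (m_1, d_1) = (49, 82), so from here the quotients repeat a_1, ..., a_8; the period length is 8.
So sqrt(2483) = [49; (1, 4, 1, 6, 1, 4, 1, 98)] with period length k = 8.
k is even, so the fundamental solution of x^2 - 2483y^2 = 1 is (p_{k-1}, q_{k-1}) = (p_7, q_7); compute convergents through index 7.
Convergents (p_i = a_i*p_{i-1} + p_{i-2}, q_i = a_i*q_{i-1} + q_{i-2} with p_{-2}=0, p_{-1}=1, q_{-2}=1, q_{-1}=0):
  i=0: a_0=49, p_0 = 49*1 + 0 = 49, q_0 = 49*0 + 1 = 1.
  i=1: a_1=1, p_1 = 1*49 + 1 = 50, q_1 = 1*1 + 0 = 1.
  i=2: a_2=4, p_2 = 4*50 + 49 = 249, q_2 = 4*1 + 1 = 5.
  i=3: a_3=1, p_3 = 1*249 + 50 = 299, q_3 = 1*5 + 1 = 6.
  i=4: a_4=6, p_4 = 6*299 + 249 = 2043, q_4 = 6*6 + 5 = 41.
  i=5: a_5=1, p_5 = 1*2043 + 299 = 2342, q_5 = 1*41 + 6 = 47.
  i=6: a_6=4, p_6 = 4*2342 + 2043 = 11411, q_6 = 4*47 + 41 = 229.
  i=7: a_7=1, p_7 = 1*11411 + 2342 = 13753, q_7 = 1*229 + 47 = 276.
Check: 13753^2 - 2483*276^2 = 189145009 - 189145008 = 1, so (x, y) = (13753, 276) solves the equation, and by the theorem it is the least positive solution.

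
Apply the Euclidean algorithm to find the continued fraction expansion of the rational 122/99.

Run the Euclidean algorithm on 122 and 99; the successive quotients are the partial quotients a_0, a_1, ... (each step inverts the fractional part left over by the previous one):
  122 = 1*99 + 23, so a_0 = 1.
  99 = 4*23 + 7, so a_1 = 4.
  23 = 3*7 + 2, so a_2 = 3.
  7 = 3*2 + 1, so a_3 = 3.
  2 = 2*1 + 0, so a_4 = 2.
The remainder reaches 0 after 5 divisions, so the expansion has 5 partial quotients, read off in order.

[1; 4, 3, 3, 2]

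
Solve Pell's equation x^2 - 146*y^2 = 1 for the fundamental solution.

(x, y) = (145, 12)

First expand sqrt(146) as a continued fraction. With x_i = (sqrt(146) + m_i)/d_i and (m_0, d_0) = (0, 1): a_0 = floor(sqrt(146)) = 12, since 12^2 = 144 <= 146 < 169 = 13^2.
Iterate m_{i+1} = d_i*a_i - m_i, d_{i+1} = (146 - m_{i+1}^2)/d_i, a_{i+1} = floor((a_0 + m_{i+1})/d_{i+1}):
  m_1 = 1*12 - 0 = 12, d_1 = (146 - 12^2)/1 = 2/1 = 2, a_1 = floor((12 + 12)/2) = 12.
  m_2 = 2*12 - 12 = 12, d_2 = (146 - 12^2)/2 = 2/2 = 1, a_2 = floor((12 + 12)/1) = 24.
  m_3 = 1*24 - 12 = 12, d_3 = (146 - 12^2)/1 = 2/1 = 2: (m_3, d_3) = (m_1, d_1) = (12, 2), so from here the quotients repeat a_1, a_2; the period length is 2.
So sqrt(146) = [12; (12, 24)] with period length k = 2.
k is even, so the fundamental solution of x^2 - 146y^2 = 1 is (p_{k-1}, q_{k-1}) = (p_1, q_1); compute convergents through index 1.
Convergents (p_i = a_i*p_{i-1} + p_{i-2}, q_i = a_i*q_{i-1} + q_{i-2} with p_{-2}=0, p_{-1}=1, q_{-2}=1, q_{-1}=0):
  i=0: a_0=12, p_0 = 12*1 + 0 = 12, q_0 = 12*0 + 1 = 1.
  i=1: a_1=12, p_1 = 12*12 + 1 = 145, q_1 = 12*1 + 0 = 12.
Check: 145^2 - 146*12^2 = 21025 - 21024 = 1, so (x, y) = (145, 12) solves the equation, and by the theorem it is the least positive solution.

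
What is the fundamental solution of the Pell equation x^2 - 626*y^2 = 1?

(x, y) = (1251, 50)

First expand sqrt(626) as a continued fraction. With x_i = (sqrt(626) + m_i)/d_i and (m_0, d_0) = (0, 1): a_0 = floor(sqrt(626)) = 25, since 25^2 = 625 <= 626 < 676 = 26^2.
Iterate m_{i+1} = d_i*a_i - m_i, d_{i+1} = (626 - m_{i+1}^2)/d_i, a_{i+1} = floor((a_0 + m_{i+1})/d_{i+1}):
  m_1 = 1*25 - 0 = 25, d_1 = (626 - 25^2)/1 = 1/1 = 1, a_1 = floor((25 + 25)/1) = 50.
  m_2 = 1*50 - 25 = 25, d_2 = (626 - 25^2)/1 = 1/1 = 1: (m_2, d_2) = (m_1, d_1) = (25, 1), so from here the quotient a_1 repeats; the period length is 1.
So sqrt(626) = [25; (50)] with period length k = 1.
k is odd, so (p_{k-1}, q_{k-1}) only solves x^2 - 626y^2 = -1 and the fundamental solution of x^2 - 626y^2 = 1 is (p_{2k-1}, q_{2k-1}) = (p_1, q_1); compute convergents through index 1, running through the period twice.
Convergents (p_i = a_i*p_{i-1} + p_{i-2}, q_i = a_i*q_{i-1} + q_{i-2} with p_{-2}=0, p_{-1}=1, q_{-2}=1, q_{-1}=0):
  i=0: a_0=25, p_0 = 25*1 + 0 = 25, q_0 = 25*0 + 1 = 1.
  i=1: a_1=50, p_1 = 50*25 + 1 = 1251, q_1 = 50*1 + 0 = 50.
Indeed p_0^2 - 626*q_0^2 = 625 - 626 = -1, not +1.
Check: 1251^2 - 626*50^2 = 1565001 - 1565000 = 1, so (x, y) = (1251, 50) solves the equation, and by the theorem it is the least positive solution.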